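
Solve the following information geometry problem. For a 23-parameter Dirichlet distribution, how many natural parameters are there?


Exponential family dimension calculation:
Dirichlet with 23 components has 23 natural parameters.

23


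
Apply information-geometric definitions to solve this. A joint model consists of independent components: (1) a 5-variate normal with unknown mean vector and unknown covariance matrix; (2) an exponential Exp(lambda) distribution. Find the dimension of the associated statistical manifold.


The dimension of a statistical manifold equals the number of free
(independent) real parameters of the model. For a product of independent
blocks the parameter counts add.
- 5-variate normal: 5 (mean) + 5*6/2 = 15 (symmetric covariance) = 20.
- exponential (lambda): 1.
Total = 20 + 1 = 21.
Dimension = 21

21


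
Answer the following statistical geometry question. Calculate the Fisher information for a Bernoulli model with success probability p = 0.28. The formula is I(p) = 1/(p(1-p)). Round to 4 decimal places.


For Bernoulli(p), Fisher information is I(p) = 1/(p*(1-p)).
p = 0.28, 1-p = 0.72.
p*(1-p) = 0.2016.
I(p) = 1/0.2016 = 4.9603

4.9603


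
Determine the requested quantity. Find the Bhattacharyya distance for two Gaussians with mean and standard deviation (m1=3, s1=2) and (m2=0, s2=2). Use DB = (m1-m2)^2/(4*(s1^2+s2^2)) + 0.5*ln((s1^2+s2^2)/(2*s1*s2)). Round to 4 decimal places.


Bhattacharyya distance between two Gaussians:
DB = (m1-m2)^2/(4*(s1^2+s2^2)) + (1/2)*ln((s1^2+s2^2)/(2*s1*s2)).
(m1-m2)^2 = (3)^2 = 9.
s1^2+s2^2 = 4 + 4 = 8.
term1 = 9/32 = 0.28125.
term2 = 0.5*ln(8/8.0) = 0.0.
DB = 0.28125 + 0.0 = 0.2813

0.2813


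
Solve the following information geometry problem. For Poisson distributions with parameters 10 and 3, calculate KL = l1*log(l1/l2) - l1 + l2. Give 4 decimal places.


KL divergence for Poisson:
KL = l1*log(l1/l2) - l1 + l2.
l1 = 10, l2 = 3.
log(10/3) = 1.203973.
l1*log(l1/l2) = 10 * 1.203973 = 12.039728.
KL = 12.039728 - 10 + 3 = 5.0397

5.0397


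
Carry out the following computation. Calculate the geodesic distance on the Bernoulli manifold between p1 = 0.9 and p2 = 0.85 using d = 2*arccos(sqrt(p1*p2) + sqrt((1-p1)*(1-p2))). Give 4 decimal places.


Geodesic distance on Bernoulli manifold:
d(p1,p2) = 2*arccos(sqrt(p1*p2) + sqrt((1-p1)*(1-p2))).
sqrt(p1*p2) = sqrt(0.9*0.85) = 0.874643.
sqrt((1-p1)*(1-p2)) = sqrt(0.1*0.15) = 0.122474.
arg = 0.874643 + 0.122474 = 0.997117.
d = 2*arccos(0.997117) = 0.1519

0.1519


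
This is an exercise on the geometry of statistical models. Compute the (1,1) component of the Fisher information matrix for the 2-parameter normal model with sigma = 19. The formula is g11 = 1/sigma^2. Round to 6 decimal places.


For the 2-parameter normal family, the Fisher metric has:
  g11 = 1/sigma^2, g22 = 2/sigma^2.
sigma = 19, sigma^2 = 361.
g11 = 0.002770

0.002770


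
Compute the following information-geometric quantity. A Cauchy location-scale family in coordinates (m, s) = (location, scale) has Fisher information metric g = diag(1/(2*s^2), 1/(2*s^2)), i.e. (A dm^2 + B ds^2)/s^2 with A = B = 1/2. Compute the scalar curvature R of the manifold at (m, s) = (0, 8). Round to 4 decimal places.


The metric has the form g = (A dm^2 + B ds^2)/s^2 with A = 1/2, B = 1/2.
Substitute u = sqrt(A/B)*m: g = B*(du^2 + ds^2)/s^2, i.e. B times the
Poincare upper half-plane metric, which has constant Gaussian curvature -1.
Scaling a 2D metric by a constant c divides the Gaussian curvature by c,
so K = -1/B = -1/(1/2) = -2.0000 everywhere (the point (m, s) = (0, 8) is irrelevant:
the curvature is constant).
Scalar curvature in dimension 2: R = 2K = -2/(1/2) = -4.0000.

-4.0000


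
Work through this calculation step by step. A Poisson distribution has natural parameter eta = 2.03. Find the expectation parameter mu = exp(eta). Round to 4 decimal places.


Expectation parameter for Poisson exponential family:
mu = exp(eta).
eta = 2.03.
mu = exp(2.03) = 7.6141

7.6141


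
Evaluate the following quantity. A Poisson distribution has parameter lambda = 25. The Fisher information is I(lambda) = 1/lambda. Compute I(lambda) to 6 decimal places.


Fisher information for Poisson: I(lambda) = 1/lambda.
lambda = 25.
I(lambda) = 1/25 = 0.040000

0.040000


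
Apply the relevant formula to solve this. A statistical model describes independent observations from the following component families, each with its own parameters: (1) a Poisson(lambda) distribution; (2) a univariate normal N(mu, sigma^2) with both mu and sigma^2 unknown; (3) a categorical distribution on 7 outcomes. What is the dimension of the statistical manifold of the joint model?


The dimension of a statistical manifold equals the number of free
(independent) real parameters of the model. For a product of independent
blocks the parameter counts add.
- Poisson (lambda): 1.
- normal (mu, sigma^2): 2.
- categorical on 7 outcomes (probabilities sum to 1): 7-1 = 6.
Total = 1 + 2 + 6 = 9.
Dimension = 9

9


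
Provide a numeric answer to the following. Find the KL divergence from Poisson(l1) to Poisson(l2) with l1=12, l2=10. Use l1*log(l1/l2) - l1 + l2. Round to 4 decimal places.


KL divergence for Poisson:
KL = l1*log(l1/l2) - l1 + l2.
l1 = 12, l2 = 10.
log(12/10) = 0.182322.
l1*log(l1/l2) = 12 * 0.182322 = 2.187859.
KL = 2.187859 - 12 + 10 = 0.1879

0.1879


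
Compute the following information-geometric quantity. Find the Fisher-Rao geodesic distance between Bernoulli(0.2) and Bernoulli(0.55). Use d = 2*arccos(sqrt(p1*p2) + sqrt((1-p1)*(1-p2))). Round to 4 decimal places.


Geodesic distance on Bernoulli manifold:
d(p1,p2) = 2*arccos(sqrt(p1*p2) + sqrt((1-p1)*(1-p2))).
sqrt(p1*p2) = sqrt(0.2*0.55) = 0.331662.
sqrt((1-p1)*(1-p2)) = sqrt(0.8*0.45) = 0.6.
arg = 0.331662 + 0.6 = 0.931662.
d = 2*arccos(0.931662) = 0.7437

0.7437


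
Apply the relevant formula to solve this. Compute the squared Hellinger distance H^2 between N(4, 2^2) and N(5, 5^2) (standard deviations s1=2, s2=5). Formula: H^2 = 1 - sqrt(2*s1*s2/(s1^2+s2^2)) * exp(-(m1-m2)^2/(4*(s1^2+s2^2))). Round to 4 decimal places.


Squared Hellinger distance for Gaussians:
H^2 = 1 - sqrt(2*s1*s2/(s1^2+s2^2)) * exp(-(m1-m2)^2/(4*(s1^2+s2^2))).
s1^2 = 4, s2^2 = 25, s1^2+s2^2 = 29.
sqrt(2*2*5/(29)) = 0.830455.
(m1-m2)^2 = (-1)^2 = 1.
exp(-1/(4*29)) = exp(-0.008621) = 0.991416.
H^2 = 1 - 0.830455*0.991416 = 0.1767

0.1767


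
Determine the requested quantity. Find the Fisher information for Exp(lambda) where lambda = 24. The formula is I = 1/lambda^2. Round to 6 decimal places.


Fisher information for exponential: I(lambda) = 1/lambda^2.
lambda = 24, lambda^2 = 576.
I = 1/576 = 0.001736

0.001736


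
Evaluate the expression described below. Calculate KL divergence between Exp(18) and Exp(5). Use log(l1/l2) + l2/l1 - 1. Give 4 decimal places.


KL divergence for exponential family:
KL = log(l1/l2) + l2/l1 - 1.
log(18/5) = 1.280934.
5/18 = 0.277778.
KL = 1.280934 + 0.277778 - 1 = 0.5587

0.5587


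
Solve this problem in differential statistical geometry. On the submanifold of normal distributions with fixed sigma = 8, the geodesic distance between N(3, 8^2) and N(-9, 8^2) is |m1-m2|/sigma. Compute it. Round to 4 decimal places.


On the fixed-variance normal subfamily, geodesic distance = |m1-m2|/sigma.
|3 - -9| = 12.
sigma = 8.
d = 12/8 = 1.5000

1.5000


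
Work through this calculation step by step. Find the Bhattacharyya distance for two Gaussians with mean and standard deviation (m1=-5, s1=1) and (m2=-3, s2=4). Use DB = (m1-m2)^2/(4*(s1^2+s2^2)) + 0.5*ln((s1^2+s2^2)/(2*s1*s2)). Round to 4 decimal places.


Bhattacharyya distance between two Gaussians:
DB = (m1-m2)^2/(4*(s1^2+s2^2)) + (1/2)*ln((s1^2+s2^2)/(2*s1*s2)).
(m1-m2)^2 = (-2)^2 = 4.
s1^2+s2^2 = 1 + 16 = 17.
term1 = 4/68 = 0.058824.
term2 = 0.5*ln(17/8.0) = 0.376886.
DB = 0.058824 + 0.376886 = 0.4357

0.4357


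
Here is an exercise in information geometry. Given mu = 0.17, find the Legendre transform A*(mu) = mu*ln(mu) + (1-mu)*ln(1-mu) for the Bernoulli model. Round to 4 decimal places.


Legendre transform for Bernoulli:
A*(mu) = mu*log(mu) + (1-mu)*log(1-mu).
mu = 0.17, 1-mu = 0.83.
mu*log(mu) = 0.17*log(0.17) = -0.301233.
(1-mu)*log(1-mu) = 0.83*log(0.83) = -0.154654.
A* = -0.301233 + -0.154654 = -0.4559

-0.4559


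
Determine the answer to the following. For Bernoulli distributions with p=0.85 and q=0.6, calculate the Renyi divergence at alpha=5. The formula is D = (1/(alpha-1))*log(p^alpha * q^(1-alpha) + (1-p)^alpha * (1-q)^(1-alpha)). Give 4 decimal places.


Renyi divergence of order alpha between Bernoulli distributions:
D = (1/(alpha-1))*log(p^alpha * q^(1-alpha) + (1-p)^alpha * (1-q)^(1-alpha)).
alpha = 5, p = 0.85, q = 0.6.
p^alpha * q^(1-alpha) = 0.85^5 * 0.6^-4 = 3.423652.
(1-p)^alpha * (1-q)^(1-alpha) = 0.15^5 * 0.4^-4 = 0.002966.
sum = 3.423652 + 0.002966 = 3.426618.
D = (1/4)*log(3.426618) = 0.3079

0.3079


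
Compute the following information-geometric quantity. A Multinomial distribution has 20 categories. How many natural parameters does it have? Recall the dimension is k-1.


Exponential family dimension calculation:
For Multinomial with k=20 categories, dim = k-1 = 19.

19


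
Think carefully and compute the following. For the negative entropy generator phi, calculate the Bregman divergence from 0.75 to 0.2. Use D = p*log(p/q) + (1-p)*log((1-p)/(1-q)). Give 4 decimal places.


Bregman divergence with negative entropy generator:
D = p*log(p/q) + (1-p)*log((1-p)/(1-q)).
p = 0.75, q = 0.2.
p*log(p/q) = 0.75*log(0.75/0.2) = 0.991317.
(1-p)*log((1-p)/(1-q)) = 0.25*log(0.25/0.8) = -0.290788.
D = 0.991317 + -0.290788 = 0.7005

0.7005


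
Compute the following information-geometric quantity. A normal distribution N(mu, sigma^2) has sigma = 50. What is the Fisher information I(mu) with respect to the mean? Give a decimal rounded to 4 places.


The Fisher information for the mean of a normal distribution is I(mu) = 1/sigma^2.
sigma = 50, so sigma^2 = 2500.
I(mu) = 1/2500 = 0.0004

0.0004


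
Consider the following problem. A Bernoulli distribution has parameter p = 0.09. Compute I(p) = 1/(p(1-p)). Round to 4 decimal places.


For Bernoulli(p), Fisher information is I(p) = 1/(p*(1-p)).
p = 0.09, 1-p = 0.91.
p*(1-p) = 0.0819.
I(p) = 1/0.0819 = 12.2100

12.2100


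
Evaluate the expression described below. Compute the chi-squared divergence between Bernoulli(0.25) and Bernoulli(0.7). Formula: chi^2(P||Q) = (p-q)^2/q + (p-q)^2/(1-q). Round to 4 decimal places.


Chi-squared divergence between Bernoulli distributions:
chi^2 = (p-q)^2/q + (p-q)^2/(1-q).
p = 0.25, q = 0.7, p-q = -0.45.
(p-q)^2 = 0.2025.
term1 = 0.2025/0.7 = 0.289286.
term2 = 0.2025/0.3 = 0.675.
chi^2 = 0.289286 + 0.675 = 0.9643

0.9643


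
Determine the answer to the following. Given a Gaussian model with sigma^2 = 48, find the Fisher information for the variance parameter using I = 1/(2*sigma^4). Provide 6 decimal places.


Fisher information for variance: I(sigma^2) = 1/(2*sigma^4).
sigma^2 = 48, so sigma^4 = 2304.
I = 1/(2*2304) = 1/4608 = 0.000217

0.000217


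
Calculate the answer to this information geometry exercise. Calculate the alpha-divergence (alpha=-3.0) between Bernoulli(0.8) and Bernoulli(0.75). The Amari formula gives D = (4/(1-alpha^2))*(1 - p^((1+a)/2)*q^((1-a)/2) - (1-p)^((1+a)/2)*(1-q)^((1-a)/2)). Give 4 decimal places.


Amari alpha-divergence:
D = (4/(1-alpha^2))*(1 - p^((1+a)/2)*q^((1-a)/2) - (1-p)^((1+a)/2)*(1-q)^((1-a)/2)).
alpha = -3.0, p = 0.8, q = 0.75.
e1 = (1+alpha)/2 = -1.0, e2 = (1-alpha)/2 = 2.0.
t1 = p^e1 * q^e2 = 0.8^-1.0 * 0.75^2.0 = 0.703125.
t2 = (1-p)^e1 * (1-q)^e2 = 0.2^-1.0 * 0.25^2.0 = 0.3125.
4/(1-alpha^2) = -0.5.
D = -0.5*(1 - 0.703125 - 0.3125) = 0.0078

0.0078


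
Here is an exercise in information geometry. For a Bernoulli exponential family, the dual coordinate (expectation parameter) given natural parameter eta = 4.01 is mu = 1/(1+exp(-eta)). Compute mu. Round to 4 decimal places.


Dual coordinate (expectation parameter) for Bernoulli:
mu = 1/(1+exp(-eta)).
eta = 4.01.
exp(-eta) = exp(-4.01) = 0.018133.
mu = 1/(1+0.018133) = 0.9822

0.9822


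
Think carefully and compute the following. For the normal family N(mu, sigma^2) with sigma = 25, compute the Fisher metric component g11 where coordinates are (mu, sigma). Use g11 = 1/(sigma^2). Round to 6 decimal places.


For the 2-parameter normal family, the Fisher metric has:
  g11 = 1/sigma^2, g22 = 2/sigma^2.
sigma = 25, sigma^2 = 625.
g11 = 0.001600

0.001600


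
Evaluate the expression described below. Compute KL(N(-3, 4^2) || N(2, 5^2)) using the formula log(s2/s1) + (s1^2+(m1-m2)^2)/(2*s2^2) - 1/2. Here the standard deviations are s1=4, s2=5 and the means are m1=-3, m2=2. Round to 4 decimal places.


KL divergence between normal distributions:
KL = log(s2/s1) + (s1^2 + (m1-m2)^2)/(2*s2^2) - 1/2.
log(5/4) = 0.223144.
(4^2 + (-3-2)^2)/(2*5^2) = (16 + 25)/50 = 0.82.
KL = 0.223144 + 0.82 - 0.5 = 0.5431

0.5431


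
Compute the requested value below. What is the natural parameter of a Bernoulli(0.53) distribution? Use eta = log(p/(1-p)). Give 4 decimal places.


Natural parameter for Bernoulli: eta = log(p/(1-p)).
p = 0.53, 1-p = 0.47.
p/(1-p) = 1.12766.
eta = log(1.12766) = 0.1201

0.1201


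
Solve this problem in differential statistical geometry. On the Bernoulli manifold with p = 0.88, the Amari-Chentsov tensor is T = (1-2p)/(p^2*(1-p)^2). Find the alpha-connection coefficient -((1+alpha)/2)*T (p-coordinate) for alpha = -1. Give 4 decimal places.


Skewness (Amari-Chentsov) tensor: T = (1-2p)/(p^2*(1-p)^2).
p = 0.88, 1-2p = -0.76, p^2 = 0.7744, (1-p)^2 = 0.0144.
T = -0.76/(0.7744 * 0.0144) = -68.153122.
In the p-coordinate, Gamma^(alpha) = Gamma^(0) - (alpha/2)*T with Gamma^(0) = (1/2)*g'(p) = -T/2,
so Gamma^(alpha) = -((1+alpha)/2)*T.
alpha = -1, -(1+alpha)/2 = 0.0.
Gamma = 0.0 * -68.153122 = 0.0000

0.0000


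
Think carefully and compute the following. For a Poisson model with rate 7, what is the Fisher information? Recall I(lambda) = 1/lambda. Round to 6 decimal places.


Fisher information for Poisson: I(lambda) = 1/lambda.
lambda = 7.
I(lambda) = 1/7 = 0.142857

0.142857


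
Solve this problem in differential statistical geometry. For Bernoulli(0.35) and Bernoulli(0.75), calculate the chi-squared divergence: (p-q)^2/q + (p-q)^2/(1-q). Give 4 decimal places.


Chi-squared divergence between Bernoulli distributions:
chi^2 = (p-q)^2/q + (p-q)^2/(1-q).
p = 0.35, q = 0.75, p-q = -0.4.
(p-q)^2 = 0.16.
term1 = 0.16/0.75 = 0.213333.
term2 = 0.16/0.25 = 0.64.
chi^2 = 0.213333 + 0.64 = 0.8533

0.8533


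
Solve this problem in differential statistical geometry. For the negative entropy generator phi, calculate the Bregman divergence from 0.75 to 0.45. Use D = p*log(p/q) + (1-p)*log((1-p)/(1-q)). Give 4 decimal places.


Bregman divergence with negative entropy generator:
D = p*log(p/q) + (1-p)*log((1-p)/(1-q)).
p = 0.75, q = 0.45.
p*log(p/q) = 0.75*log(0.75/0.45) = 0.383119.
(1-p)*log((1-p)/(1-q)) = 0.25*log(0.25/0.55) = -0.197114.
D = 0.383119 + -0.197114 = 0.1860

0.1860


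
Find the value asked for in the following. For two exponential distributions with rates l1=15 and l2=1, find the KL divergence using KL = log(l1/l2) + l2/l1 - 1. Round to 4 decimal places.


KL divergence for exponential family:
KL = log(l1/l2) + l2/l1 - 1.
log(15/1) = 2.70805.
1/15 = 0.066667.
KL = 2.70805 + 0.066667 - 1 = 1.7747

1.7747


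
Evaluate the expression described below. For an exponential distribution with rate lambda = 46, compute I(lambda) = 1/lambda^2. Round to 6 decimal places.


Fisher information for exponential: I(lambda) = 1/lambda^2.
lambda = 46, lambda^2 = 2116.
I = 1/2116 = 0.000473

0.000473


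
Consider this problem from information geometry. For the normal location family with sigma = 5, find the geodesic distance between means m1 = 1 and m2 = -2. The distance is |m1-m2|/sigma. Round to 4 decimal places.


On the fixed-variance normal subfamily, geodesic distance = |m1-m2|/sigma.
|1 - -2| = 3.
sigma = 5.
d = 3/5 = 0.6000

0.6000


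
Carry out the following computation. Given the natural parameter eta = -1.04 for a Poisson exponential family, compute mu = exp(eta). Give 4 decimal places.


Expectation parameter for Poisson exponential family:
mu = exp(eta).
eta = -1.04.
mu = exp(-1.04) = 0.3535

0.3535


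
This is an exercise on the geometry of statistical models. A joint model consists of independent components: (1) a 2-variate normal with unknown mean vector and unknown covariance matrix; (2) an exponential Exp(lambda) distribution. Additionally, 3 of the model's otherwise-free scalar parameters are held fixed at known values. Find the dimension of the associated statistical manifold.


The dimension of a statistical manifold equals the number of free
(independent) real parameters of the model. For a product of independent
blocks the parameter counts add.
- 2-variate normal: 2 (mean) + 2*3/2 = 3 (symmetric covariance) = 5.
- exponential (lambda): 1.
Total = 5 + 1 = 6.
3 parameter(s) fixed at known values: 6 - 3 = 3.
Dimension = 3

3


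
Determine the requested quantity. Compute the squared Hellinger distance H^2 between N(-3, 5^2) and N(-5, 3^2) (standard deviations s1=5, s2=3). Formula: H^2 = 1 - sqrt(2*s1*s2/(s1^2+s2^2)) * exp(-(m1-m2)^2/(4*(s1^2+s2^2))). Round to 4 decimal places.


Squared Hellinger distance for Gaussians:
H^2 = 1 - sqrt(2*s1*s2/(s1^2+s2^2)) * exp(-(m1-m2)^2/(4*(s1^2+s2^2))).
s1^2 = 25, s2^2 = 9, s1^2+s2^2 = 34.
sqrt(2*5*3/(34)) = 0.939336.
(m1-m2)^2 = (2)^2 = 4.
exp(-4/(4*34)) = exp(-0.029412) = 0.971017.
H^2 = 1 - 0.939336*0.971017 = 0.0879

0.0879


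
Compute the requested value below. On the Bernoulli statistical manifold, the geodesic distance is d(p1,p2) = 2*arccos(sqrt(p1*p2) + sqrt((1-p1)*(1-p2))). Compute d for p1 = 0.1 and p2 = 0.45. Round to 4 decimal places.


Geodesic distance on Bernoulli manifold:
d(p1,p2) = 2*arccos(sqrt(p1*p2) + sqrt((1-p1)*(1-p2))).
sqrt(p1*p2) = sqrt(0.1*0.45) = 0.212132.
sqrt((1-p1)*(1-p2)) = sqrt(0.9*0.55) = 0.703562.
arg = 0.212132 + 0.703562 = 0.915694.
d = 2*arccos(0.915694) = 0.8271

0.8271


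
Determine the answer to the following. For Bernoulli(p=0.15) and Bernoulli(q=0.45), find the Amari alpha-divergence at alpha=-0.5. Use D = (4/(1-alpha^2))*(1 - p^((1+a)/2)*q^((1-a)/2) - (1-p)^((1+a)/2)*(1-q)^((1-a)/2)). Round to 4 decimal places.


Amari alpha-divergence:
D = (4/(1-alpha^2))*(1 - p^((1+a)/2)*q^((1-a)/2) - (1-p)^((1+a)/2)*(1-q)^((1-a)/2)).
alpha = -0.5, p = 0.15, q = 0.45.
e1 = (1+alpha)/2 = 0.25, e2 = (1-alpha)/2 = 0.75.
t1 = p^e1 * q^e2 = 0.15^0.25 * 0.45^0.75 = 0.341926.
t2 = (1-p)^e1 * (1-q)^e2 = 0.85^0.25 * 0.55^0.75 = 0.613235.
4/(1-alpha^2) = 5.333333.
D = 5.333333*(1 - 0.341926 - 0.613235) = 0.2391

0.2391


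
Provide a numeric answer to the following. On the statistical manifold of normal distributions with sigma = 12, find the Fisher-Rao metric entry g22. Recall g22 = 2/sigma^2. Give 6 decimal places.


For the 2-parameter normal family, the Fisher metric has:
  g11 = 1/sigma^2, g22 = 2/sigma^2.
sigma = 12, sigma^2 = 144.
g22 = 0.013889

0.013889


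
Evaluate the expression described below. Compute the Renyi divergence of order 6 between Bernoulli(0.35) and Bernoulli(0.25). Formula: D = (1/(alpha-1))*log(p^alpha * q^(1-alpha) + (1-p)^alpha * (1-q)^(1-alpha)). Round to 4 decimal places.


Renyi divergence of order alpha between Bernoulli distributions:
D = (1/(alpha-1))*log(p^alpha * q^(1-alpha) + (1-p)^alpha * (1-q)^(1-alpha)).
alpha = 6, p = 0.35, q = 0.25.
p^alpha * q^(1-alpha) = 0.35^6 * 0.25^-5 = 1.882384.
(1-p)^alpha * (1-q)^(1-alpha) = 0.65^6 * 0.75^-5 = 0.317815.
sum = 1.882384 + 0.317815 = 2.200199.
D = (1/5)*log(2.200199) = 0.1577

0.1577


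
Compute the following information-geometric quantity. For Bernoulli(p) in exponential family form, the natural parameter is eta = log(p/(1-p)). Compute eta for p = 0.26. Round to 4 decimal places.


Natural parameter for Bernoulli: eta = log(p/(1-p)).
p = 0.26, 1-p = 0.74.
p/(1-p) = 0.351351.
eta = log(0.351351) = -1.0460

-1.0460


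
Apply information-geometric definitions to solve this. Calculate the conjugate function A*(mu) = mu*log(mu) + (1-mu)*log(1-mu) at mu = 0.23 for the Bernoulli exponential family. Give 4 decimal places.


Legendre transform for Bernoulli:
A*(mu) = mu*log(mu) + (1-mu)*log(1-mu).
mu = 0.23, 1-mu = 0.77.
mu*log(mu) = 0.23*log(0.23) = -0.338025.
(1-mu)*log(1-mu) = 0.77*log(0.77) = -0.201251.
A* = -0.338025 + -0.201251 = -0.5393

-0.5393


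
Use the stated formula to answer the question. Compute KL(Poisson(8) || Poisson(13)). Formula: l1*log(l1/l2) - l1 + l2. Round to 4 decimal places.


KL divergence for Poisson:
KL = l1*log(l1/l2) - l1 + l2.
l1 = 8, l2 = 13.
log(8/13) = -0.485508.
l1*log(l1/l2) = 8 * -0.485508 = -3.884063.
KL = -3.884063 - 8 + 13 = 1.1159

1.1159


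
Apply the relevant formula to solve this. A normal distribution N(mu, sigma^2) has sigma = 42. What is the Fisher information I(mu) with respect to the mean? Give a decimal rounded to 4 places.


The Fisher information for the mean of a normal distribution is I(mu) = 1/sigma^2.
sigma = 42, so sigma^2 = 1764.
I(mu) = 1/1764 = 0.0006

0.0006


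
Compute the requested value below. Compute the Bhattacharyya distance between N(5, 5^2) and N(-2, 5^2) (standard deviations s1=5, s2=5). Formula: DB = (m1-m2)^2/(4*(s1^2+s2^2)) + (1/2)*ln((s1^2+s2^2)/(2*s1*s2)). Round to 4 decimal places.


Bhattacharyya distance between two Gaussians:
DB = (m1-m2)^2/(4*(s1^2+s2^2)) + (1/2)*ln((s1^2+s2^2)/(2*s1*s2)).
(m1-m2)^2 = (7)^2 = 49.
s1^2+s2^2 = 25 + 25 = 50.
term1 = 49/200 = 0.245.
term2 = 0.5*ln(50/50.0) = 0.0.
DB = 0.245 + 0.0 = 0.2450

0.2450


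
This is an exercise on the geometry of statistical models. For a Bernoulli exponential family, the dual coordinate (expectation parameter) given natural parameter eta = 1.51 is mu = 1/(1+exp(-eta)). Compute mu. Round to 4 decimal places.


Dual coordinate (expectation parameter) for Bernoulli:
mu = 1/(1+exp(-eta)).
eta = 1.51.
exp(-eta) = exp(-1.51) = 0.22091.
mu = 1/(1+0.22091) = 0.8191

0.8191


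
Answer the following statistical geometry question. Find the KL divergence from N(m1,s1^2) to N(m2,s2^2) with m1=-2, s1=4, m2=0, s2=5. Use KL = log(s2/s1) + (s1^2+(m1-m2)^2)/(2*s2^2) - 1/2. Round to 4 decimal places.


KL divergence between normal distributions:
KL = log(s2/s1) + (s1^2 + (m1-m2)^2)/(2*s2^2) - 1/2.
log(5/4) = 0.223144.
(4^2 + (-2-0)^2)/(2*5^2) = (16 + 4)/50 = 0.4.
KL = 0.223144 + 0.4 - 0.5 = 0.1231

0.1231


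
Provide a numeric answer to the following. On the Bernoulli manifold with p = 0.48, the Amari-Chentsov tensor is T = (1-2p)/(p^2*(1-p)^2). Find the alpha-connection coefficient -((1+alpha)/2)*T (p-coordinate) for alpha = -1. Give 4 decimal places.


Skewness (Amari-Chentsov) tensor: T = (1-2p)/(p^2*(1-p)^2).
p = 0.48, 1-2p = 0.04, p^2 = 0.2304, (1-p)^2 = 0.2704.
T = 0.04/(0.2304 * 0.2704) = 0.642053.
In the p-coordinate, Gamma^(alpha) = Gamma^(0) - (alpha/2)*T with Gamma^(0) = (1/2)*g'(p) = -T/2,
so Gamma^(alpha) = -((1+alpha)/2)*T.
alpha = -1, -(1+alpha)/2 = 0.0.
Gamma = 0.0 * 0.642053 = 0.0000

0.0000


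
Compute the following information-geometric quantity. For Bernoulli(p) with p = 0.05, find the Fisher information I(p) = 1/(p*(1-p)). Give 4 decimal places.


For Bernoulli(p), Fisher information is I(p) = 1/(p*(1-p)).
p = 0.05, 1-p = 0.95.
p*(1-p) = 0.0475.
I(p) = 1/0.0475 = 21.0526

21.0526


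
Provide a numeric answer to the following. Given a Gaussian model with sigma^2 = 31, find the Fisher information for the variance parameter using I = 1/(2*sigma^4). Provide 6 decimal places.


Fisher information for variance: I(sigma^2) = 1/(2*sigma^4).
sigma^2 = 31, so sigma^4 = 961.
I = 1/(2*961) = 1/1922 = 0.000520

0.000520


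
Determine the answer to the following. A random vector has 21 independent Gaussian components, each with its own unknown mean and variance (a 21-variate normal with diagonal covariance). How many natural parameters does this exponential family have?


Exponential family dimension calculation:
Each univariate normal has two natural parameters (mu/sigma^2 and -1/(2 sigma^2)).
With 21 independent components, dim = 2 * 21 = 42.

42


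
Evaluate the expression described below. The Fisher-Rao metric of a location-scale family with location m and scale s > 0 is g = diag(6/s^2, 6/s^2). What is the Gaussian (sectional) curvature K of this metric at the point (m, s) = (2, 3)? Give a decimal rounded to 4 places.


The metric has the form g = (A dm^2 + B ds^2)/s^2 with A = 6, B = 6.
Substitute u = sqrt(A/B)*m: g = B*(du^2 + ds^2)/s^2, i.e. B times the
Poincare upper half-plane metric, which has constant Gaussian curvature -1.
Scaling a 2D metric by a constant c divides the Gaussian curvature by c,
so K = -1/B = -1/(6) = -0.1667 everywhere (the point (m, s) = (2, 3) is irrelevant:
the curvature is constant).
The requested Gaussian curvature is K = -0.1667.

-0.1667


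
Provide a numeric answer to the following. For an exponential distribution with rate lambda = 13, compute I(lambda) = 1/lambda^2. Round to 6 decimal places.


Fisher information for exponential: I(lambda) = 1/lambda^2.
lambda = 13, lambda^2 = 169.
I = 1/169 = 0.005917

0.005917


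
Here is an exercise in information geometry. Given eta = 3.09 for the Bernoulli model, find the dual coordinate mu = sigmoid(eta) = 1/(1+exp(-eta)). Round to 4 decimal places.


Dual coordinate (expectation parameter) for Bernoulli:
mu = 1/(1+exp(-eta)).
eta = 3.09.
exp(-eta) = exp(-3.09) = 0.045502.
mu = 1/(1+0.045502) = 0.9565

0.9565


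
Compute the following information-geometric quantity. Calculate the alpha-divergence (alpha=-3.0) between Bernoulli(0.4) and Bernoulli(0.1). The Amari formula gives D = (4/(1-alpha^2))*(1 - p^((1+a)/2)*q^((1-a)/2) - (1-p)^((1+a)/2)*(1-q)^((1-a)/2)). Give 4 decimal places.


Amari alpha-divergence:
D = (4/(1-alpha^2))*(1 - p^((1+a)/2)*q^((1-a)/2) - (1-p)^((1+a)/2)*(1-q)^((1-a)/2)).
alpha = -3.0, p = 0.4, q = 0.1.
e1 = (1+alpha)/2 = -1.0, e2 = (1-alpha)/2 = 2.0.
t1 = p^e1 * q^e2 = 0.4^-1.0 * 0.1^2.0 = 0.025.
t2 = (1-p)^e1 * (1-q)^e2 = 0.6^-1.0 * 0.9^2.0 = 1.35.
4/(1-alpha^2) = -0.5.
D = -0.5*(1 - 0.025 - 1.35) = 0.1875

0.1875


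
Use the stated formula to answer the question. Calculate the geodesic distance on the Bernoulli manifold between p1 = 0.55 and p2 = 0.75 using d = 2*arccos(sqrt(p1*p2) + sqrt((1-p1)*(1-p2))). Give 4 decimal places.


Geodesic distance on Bernoulli manifold:
d(p1,p2) = 2*arccos(sqrt(p1*p2) + sqrt((1-p1)*(1-p2))).
sqrt(p1*p2) = sqrt(0.55*0.75) = 0.642262.
sqrt((1-p1)*(1-p2)) = sqrt(0.45*0.25) = 0.33541.
arg = 0.642262 + 0.33541 = 0.977672.
d = 2*arccos(0.977672) = 0.4234

0.4234


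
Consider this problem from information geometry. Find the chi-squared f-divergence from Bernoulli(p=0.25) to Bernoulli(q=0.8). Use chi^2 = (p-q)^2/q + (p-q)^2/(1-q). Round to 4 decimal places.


Chi-squared divergence between Bernoulli distributions:
chi^2 = (p-q)^2/q + (p-q)^2/(1-q).
p = 0.25, q = 0.8, p-q = -0.55.
(p-q)^2 = 0.3025.
term1 = 0.3025/0.8 = 0.378125.
term2 = 0.3025/0.2 = 1.5125.
chi^2 = 0.378125 + 1.5125 = 1.8906

1.8906


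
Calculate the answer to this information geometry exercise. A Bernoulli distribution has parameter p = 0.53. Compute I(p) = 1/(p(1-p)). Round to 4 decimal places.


For Bernoulli(p), Fisher information is I(p) = 1/(p*(1-p)).
p = 0.53, 1-p = 0.47.
p*(1-p) = 0.2491.
I(p) = 1/0.2491 = 4.0145

4.0145


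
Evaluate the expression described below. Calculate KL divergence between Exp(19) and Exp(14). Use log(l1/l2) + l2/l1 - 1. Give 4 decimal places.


KL divergence for exponential family:
KL = log(l1/l2) + l2/l1 - 1.
log(19/14) = 0.305382.
14/19 = 0.736842.
KL = 0.305382 + 0.736842 - 1 = 0.0422

0.0422


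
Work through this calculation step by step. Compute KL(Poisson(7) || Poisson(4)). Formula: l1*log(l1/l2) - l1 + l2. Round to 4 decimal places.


KL divergence for Poisson:
KL = l1*log(l1/l2) - l1 + l2.
l1 = 7, l2 = 4.
log(7/4) = 0.559616.
l1*log(l1/l2) = 7 * 0.559616 = 3.917311.
KL = 3.917311 - 7 + 4 = 0.9173

0.9173


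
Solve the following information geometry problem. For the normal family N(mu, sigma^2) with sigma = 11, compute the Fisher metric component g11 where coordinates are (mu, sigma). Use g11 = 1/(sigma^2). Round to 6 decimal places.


For the 2-parameter normal family, the Fisher metric has:
  g11 = 1/sigma^2, g22 = 2/sigma^2.
sigma = 11, sigma^2 = 121.
g11 = 0.008264

0.008264


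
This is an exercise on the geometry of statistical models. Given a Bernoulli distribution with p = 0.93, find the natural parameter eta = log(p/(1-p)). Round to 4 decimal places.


Natural parameter for Bernoulli: eta = log(p/(1-p)).
p = 0.93, 1-p = 0.07.
p/(1-p) = 13.285714.
eta = log(13.285714) = 2.5867

2.5867


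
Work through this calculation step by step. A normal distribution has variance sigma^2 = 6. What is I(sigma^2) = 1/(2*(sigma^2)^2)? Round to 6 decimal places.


Fisher information for variance: I(sigma^2) = 1/(2*sigma^4).
sigma^2 = 6, so sigma^4 = 36.
I = 1/(2*36) = 1/72 = 0.013889

0.013889


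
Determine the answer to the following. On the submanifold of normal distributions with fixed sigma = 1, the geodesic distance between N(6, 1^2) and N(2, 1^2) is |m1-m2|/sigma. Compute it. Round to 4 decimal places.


On the fixed-variance normal subfamily, geodesic distance = |m1-m2|/sigma.
|6 - 2| = 4.
sigma = 1.
d = 4/1 = 4.0000

4.0000


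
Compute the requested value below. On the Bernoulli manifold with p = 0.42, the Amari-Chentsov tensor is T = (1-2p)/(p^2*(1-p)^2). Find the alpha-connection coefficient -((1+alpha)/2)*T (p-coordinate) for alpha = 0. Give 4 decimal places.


Skewness (Amari-Chentsov) tensor: T = (1-2p)/(p^2*(1-p)^2).
p = 0.42, 1-2p = 0.16, p^2 = 0.1764, (1-p)^2 = 0.3364.
T = 0.16/(0.1764 * 0.3364) = 2.696283.
In the p-coordinate, Gamma^(alpha) = Gamma^(0) - (alpha/2)*T with Gamma^(0) = (1/2)*g'(p) = -T/2,
so Gamma^(alpha) = -((1+alpha)/2)*T.
alpha = 0, -(1+alpha)/2 = -0.5.
Gamma = -0.5 * 2.696283 = -1.3481

-1.3481


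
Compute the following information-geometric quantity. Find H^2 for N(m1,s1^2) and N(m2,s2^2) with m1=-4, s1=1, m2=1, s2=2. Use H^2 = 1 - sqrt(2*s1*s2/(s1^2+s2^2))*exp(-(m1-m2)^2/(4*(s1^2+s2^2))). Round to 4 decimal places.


Squared Hellinger distance for Gaussians:
H^2 = 1 - sqrt(2*s1*s2/(s1^2+s2^2)) * exp(-(m1-m2)^2/(4*(s1^2+s2^2))).
s1^2 = 1, s2^2 = 4, s1^2+s2^2 = 5.
sqrt(2*1*2/(5)) = 0.894427.
(m1-m2)^2 = (-5)^2 = 25.
exp(-25/(4*5)) = exp(-1.25) = 0.286505.
H^2 = 1 - 0.894427*0.286505 = 0.7437

0.7437


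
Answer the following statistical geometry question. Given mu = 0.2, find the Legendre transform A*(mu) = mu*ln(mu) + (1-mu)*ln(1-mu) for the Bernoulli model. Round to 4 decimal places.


Legendre transform for Bernoulli:
A*(mu) = mu*log(mu) + (1-mu)*log(1-mu).
mu = 0.2, 1-mu = 0.8.
mu*log(mu) = 0.2*log(0.2) = -0.321888.
(1-mu)*log(1-mu) = 0.8*log(0.8) = -0.178515.
A* = -0.321888 + -0.178515 = -0.5004

-0.5004


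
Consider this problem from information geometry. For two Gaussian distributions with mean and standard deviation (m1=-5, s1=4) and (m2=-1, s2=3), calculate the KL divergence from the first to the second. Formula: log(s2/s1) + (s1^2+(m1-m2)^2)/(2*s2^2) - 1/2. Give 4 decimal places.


KL divergence between normal distributions:
KL = log(s2/s1) + (s1^2 + (m1-m2)^2)/(2*s2^2) - 1/2.
log(3/4) = -0.287682.
(4^2 + (-5--1)^2)/(2*3^2) = (16 + 16)/18 = 1.777778.
KL = -0.287682 + 1.777778 - 0.5 = 0.9901

0.9901


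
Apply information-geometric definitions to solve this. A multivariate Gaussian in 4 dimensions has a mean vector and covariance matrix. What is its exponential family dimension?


Exponential family dimension calculation:
For 4-dim MVN: mean has 4 params, covariance has 4*5/2 = 10 unique entries.
Total dim = 4 + 10 = 14.

14


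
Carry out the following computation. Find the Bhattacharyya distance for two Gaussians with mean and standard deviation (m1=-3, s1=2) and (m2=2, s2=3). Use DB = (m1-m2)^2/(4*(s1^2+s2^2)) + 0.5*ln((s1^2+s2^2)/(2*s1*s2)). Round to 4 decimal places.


Bhattacharyya distance between two Gaussians:
DB = (m1-m2)^2/(4*(s1^2+s2^2)) + (1/2)*ln((s1^2+s2^2)/(2*s1*s2)).
(m1-m2)^2 = (-5)^2 = 25.
s1^2+s2^2 = 4 + 9 = 13.
term1 = 25/52 = 0.480769.
term2 = 0.5*ln(13/12.0) = 0.040021.
DB = 0.480769 + 0.040021 = 0.5208

0.5208


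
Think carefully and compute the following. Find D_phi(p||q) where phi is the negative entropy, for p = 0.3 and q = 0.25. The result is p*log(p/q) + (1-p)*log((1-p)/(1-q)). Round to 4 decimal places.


Bregman divergence with negative entropy generator:
D = p*log(p/q) + (1-p)*log((1-p)/(1-q)).
p = 0.3, q = 0.25.
p*log(p/q) = 0.3*log(0.3/0.25) = 0.054696.
(1-p)*log((1-p)/(1-q)) = 0.7*log(0.7/0.75) = -0.048295.
D = 0.054696 + -0.048295 = 0.0064

0.0064


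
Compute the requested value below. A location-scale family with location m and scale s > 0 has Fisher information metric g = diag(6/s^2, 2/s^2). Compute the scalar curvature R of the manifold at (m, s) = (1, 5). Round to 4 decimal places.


The metric has the form g = (A dm^2 + B ds^2)/s^2 with A = 6, B = 2.
Substitute u = sqrt(A/B)*m: g = B*(du^2 + ds^2)/s^2, i.e. B times the
Poincare upper half-plane metric, which has constant Gaussian curvature -1.
Scaling a 2D metric by a constant c divides the Gaussian curvature by c,
so K = -1/B = -1/(2) = -0.5000 everywhere (the point (m, s) = (1, 5) is irrelevant:
the curvature is constant).
Scalar curvature in dimension 2: R = 2K = -2/(2) = -1.0000.

-1.0000


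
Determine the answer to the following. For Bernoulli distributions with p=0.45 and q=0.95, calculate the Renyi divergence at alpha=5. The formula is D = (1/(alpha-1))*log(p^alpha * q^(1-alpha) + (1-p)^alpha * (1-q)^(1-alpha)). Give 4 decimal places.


Renyi divergence of order alpha between Bernoulli distributions:
D = (1/(alpha-1))*log(p^alpha * q^(1-alpha) + (1-p)^alpha * (1-q)^(1-alpha)).
alpha = 5, p = 0.45, q = 0.95.
p^alpha * q^(1-alpha) = 0.45^5 * 0.95^-4 = 0.022655.
(1-p)^alpha * (1-q)^(1-alpha) = 0.55^5 * 0.05^-4 = 8052.55.
sum = 0.022655 + 8052.55 = 8052.572655.
D = (1/4)*log(8052.572655) = 2.2484

2.2484


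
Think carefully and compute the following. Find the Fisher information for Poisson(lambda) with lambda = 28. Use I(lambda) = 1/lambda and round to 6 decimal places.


Fisher information for Poisson: I(lambda) = 1/lambda.
lambda = 28.
I(lambda) = 1/28 = 0.035714

0.035714


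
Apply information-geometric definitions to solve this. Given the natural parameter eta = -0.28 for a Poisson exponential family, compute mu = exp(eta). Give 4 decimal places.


Expectation parameter for Poisson exponential family:
mu = exp(eta).
eta = -0.28.
mu = exp(-0.28) = 0.7558

0.7558


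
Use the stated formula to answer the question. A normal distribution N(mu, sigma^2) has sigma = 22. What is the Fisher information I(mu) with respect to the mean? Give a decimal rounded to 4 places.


The Fisher information for the mean of a normal distribution is I(mu) = 1/sigma^2.
sigma = 22, so sigma^2 = 484.
I(mu) = 1/484 = 0.0021

0.0021


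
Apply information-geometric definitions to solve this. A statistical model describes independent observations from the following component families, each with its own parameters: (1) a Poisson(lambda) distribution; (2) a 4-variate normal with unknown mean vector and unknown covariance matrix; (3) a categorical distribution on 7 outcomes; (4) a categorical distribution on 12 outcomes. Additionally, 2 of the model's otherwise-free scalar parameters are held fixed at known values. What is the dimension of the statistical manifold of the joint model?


The dimension of a statistical manifold equals the number of free
(independent) real parameters of the model. For a product of independent
blocks the parameter counts add.
- Poisson (lambda): 1.
- 4-variate normal: 4 (mean) + 4*5/2 = 10 (symmetric covariance) = 14.
- categorical on 7 outcomes (probabilities sum to 1): 7-1 = 6.
- categorical on 12 outcomes (probabilities sum to 1): 12-1 = 11.
Total = 1 + 14 + 6 + 11 = 32.
2 parameter(s) fixed at known values: 32 - 2 = 30.
Dimension = 30

30


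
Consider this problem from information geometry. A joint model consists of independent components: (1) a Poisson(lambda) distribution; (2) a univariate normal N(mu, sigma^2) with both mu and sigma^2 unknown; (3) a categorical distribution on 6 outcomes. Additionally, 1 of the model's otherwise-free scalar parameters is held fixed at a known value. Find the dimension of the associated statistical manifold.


The dimension of a statistical manifold equals the number of free
(independent) real parameters of the model. For a product of independent
blocks the parameter counts add.
- Poisson (lambda): 1.
- normal (mu, sigma^2): 2.
- categorical on 6 outcomes (probabilities sum to 1): 6-1 = 5.
Total = 1 + 2 + 5 = 8.
1 parameter(s) fixed at known values: 8 - 1 = 7.
Dimension = 7

7


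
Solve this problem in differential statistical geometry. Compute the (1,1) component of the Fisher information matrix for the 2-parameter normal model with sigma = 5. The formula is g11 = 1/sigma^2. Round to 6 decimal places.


For the 2-parameter normal family, the Fisher metric has:
  g11 = 1/sigma^2, g22 = 2/sigma^2.
sigma = 5, sigma^2 = 25.
g11 = 0.040000

0.040000


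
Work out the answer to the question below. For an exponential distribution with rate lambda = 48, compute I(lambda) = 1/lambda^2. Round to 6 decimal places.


Fisher information for exponential: I(lambda) = 1/lambda^2.
lambda = 48, lambda^2 = 2304.
I = 1/2304 = 0.000434

0.000434


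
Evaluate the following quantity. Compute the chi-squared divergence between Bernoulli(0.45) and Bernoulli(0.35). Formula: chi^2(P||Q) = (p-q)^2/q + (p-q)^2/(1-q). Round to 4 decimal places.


Chi-squared divergence between Bernoulli distributions:
chi^2 = (p-q)^2/q + (p-q)^2/(1-q).
p = 0.45, q = 0.35, p-q = 0.1.
(p-q)^2 = 0.01.
term1 = 0.01/0.35 = 0.028571.
term2 = 0.01/0.65 = 0.015385.
chi^2 = 0.028571 + 0.015385 = 0.0440

0.0440


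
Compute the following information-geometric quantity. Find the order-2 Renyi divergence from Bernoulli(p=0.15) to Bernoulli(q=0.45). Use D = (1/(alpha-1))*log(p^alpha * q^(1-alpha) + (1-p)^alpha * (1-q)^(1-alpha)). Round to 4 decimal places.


Renyi divergence of order alpha between Bernoulli distributions:
D = (1/(alpha-1))*log(p^alpha * q^(1-alpha) + (1-p)^alpha * (1-q)^(1-alpha)).
alpha = 2, p = 0.15, q = 0.45.
p^alpha * q^(1-alpha) = 0.15^2 * 0.45^-1 = 0.05.
(1-p)^alpha * (1-q)^(1-alpha) = 0.85^2 * 0.55^-1 = 1.313636.
sum = 0.05 + 1.313636 = 1.363636.
D = (1/1)*log(1.363636) = 0.3102

0.3102


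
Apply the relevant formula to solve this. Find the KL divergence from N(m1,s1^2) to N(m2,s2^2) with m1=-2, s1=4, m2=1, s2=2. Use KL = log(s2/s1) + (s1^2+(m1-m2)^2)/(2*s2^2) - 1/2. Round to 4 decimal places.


KL divergence between normal distributions:
KL = log(s2/s1) + (s1^2 + (m1-m2)^2)/(2*s2^2) - 1/2.
log(2/4) = -0.693147.
(4^2 + (-2-1)^2)/(2*2^2) = (16 + 9)/8 = 3.125.
KL = -0.693147 + 3.125 - 0.5 = 1.9319

1.9319


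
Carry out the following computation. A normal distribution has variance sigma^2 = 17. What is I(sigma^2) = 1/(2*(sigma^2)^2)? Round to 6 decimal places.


Fisher information for variance: I(sigma^2) = 1/(2*sigma^4).
sigma^2 = 17, so sigma^4 = 289.
I = 1/(2*289) = 1/578 = 0.001730

0.001730


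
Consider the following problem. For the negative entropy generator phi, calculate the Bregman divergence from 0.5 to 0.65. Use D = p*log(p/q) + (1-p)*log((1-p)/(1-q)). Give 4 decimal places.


Bregman divergence with negative entropy generator:
D = p*log(p/q) + (1-p)*log((1-p)/(1-q)).
p = 0.5, q = 0.65.
p*log(p/q) = 0.5*log(0.5/0.65) = -0.131182.
(1-p)*log((1-p)/(1-q)) = 0.5*log(0.5/0.35) = 0.178337.
D = -0.131182 + 0.178337 = 0.0472

0.0472


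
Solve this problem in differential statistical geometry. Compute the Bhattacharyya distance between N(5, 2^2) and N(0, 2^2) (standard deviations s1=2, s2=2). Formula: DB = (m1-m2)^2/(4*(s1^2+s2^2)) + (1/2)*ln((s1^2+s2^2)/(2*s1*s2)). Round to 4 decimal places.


Bhattacharyya distance between two Gaussians:
DB = (m1-m2)^2/(4*(s1^2+s2^2)) + (1/2)*ln((s1^2+s2^2)/(2*s1*s2)).
(m1-m2)^2 = (5)^2 = 25.
s1^2+s2^2 = 4 + 4 = 8.
term1 = 25/32 = 0.78125.
term2 = 0.5*ln(8/8.0) = 0.0.
DB = 0.78125 + 0.0 = 0.7813

0.7813
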